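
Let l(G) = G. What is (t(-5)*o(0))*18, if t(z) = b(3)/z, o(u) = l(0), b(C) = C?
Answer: 0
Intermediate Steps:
o(u) = 0
t(z) = 3/z
(t(-5)*o(0))*18 = ((3/(-5))*0)*18 = ((3*(-⅕))*0)*18 = -⅗*0*18 = 0*18 = 0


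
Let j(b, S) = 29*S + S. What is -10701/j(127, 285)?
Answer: -1189/950 ≈ -1.2516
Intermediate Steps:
j(b, S) = 30*S
-10701/j(127, 285) = -10701/(30*285) = -10701/8550 = -10701*1/8550 = -1189/950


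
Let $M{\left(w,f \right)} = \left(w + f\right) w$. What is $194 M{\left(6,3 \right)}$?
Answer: $10476$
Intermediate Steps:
$M{\left(w,f \right)} = w \left(f + w\right)$ ($M{\left(w,f \right)} = \left(f + w\right) w = w \left(f + w\right)$)
$194 M{\left(6,3 \right)} = 194 \cdot 6 \left(3 + 6\right) = 194 \cdot 6 \cdot 9 = 194 \cdot 54 = 10476$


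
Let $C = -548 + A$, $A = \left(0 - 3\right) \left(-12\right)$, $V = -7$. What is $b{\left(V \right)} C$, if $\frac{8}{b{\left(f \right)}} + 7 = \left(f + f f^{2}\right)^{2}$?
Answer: $- \frac{4096}{122493} \approx -0.033439$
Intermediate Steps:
$A = 36$ ($A = \left(-3\right) \left(-12\right) = 36$)
$b{\left(f \right)} = \frac{8}{-7 + \left(f + f^{3}\right)^{2}}$ ($b{\left(f \right)} = \frac{8}{-7 + \left(f + f f^{2}\right)^{2}} = \frac{8}{-7 + \left(f + f^{3}\right)^{2}}$)
$C = -512$ ($C = -548 + 36 = -512$)
$b{\left(V \right)} C = \frac{8}{-7 + \left(-7\right)^{2} \left(1 + \left(-7\right)^{2}\right)^{2}} \left(-512\right) = \frac{8}{-7 + 49 \left(1 + 49\right)^{2}} \left(-512\right) = \frac{8}{-7 + 49 \cdot 50^{2}} \left(-512\right) = \frac{8}{-7 + 49 \cdot 2500} \left(-512\right) = \frac{8}{-7 + 122500} \left(-512\right) = \frac{8}{122493} \left(-512\right) = - \frac{4096}{122493}$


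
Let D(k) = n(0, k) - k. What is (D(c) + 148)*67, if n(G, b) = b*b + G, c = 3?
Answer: 10318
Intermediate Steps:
n(G, b) = G + b² (n(G, b) = b² + G = G + b²)
D(k) = k² - k (D(k) = (0 + k²) - k = k² - k)
(D(c) + 148)*67 = (3*(-1 + 3) + 148)*67 = (3*2 + 148)*67 = (6 + 148)*67 = 154*67 = 10318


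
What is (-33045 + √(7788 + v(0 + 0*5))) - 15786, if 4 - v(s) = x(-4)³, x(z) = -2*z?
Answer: -48831 + 4*√455 ≈ -48746.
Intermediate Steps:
v(s) = -508 (v(s) = 4 - (-2*(-4))³ = 4 - 1*8³ = 4 - 1*512 = 4 - 512 = -508)
(-33045 + √(7788 + v(0 + 0*5))) - 15786 = (-33045 + √(7788 - 508)) - 15786 = (-33045 + √7280) - 15786 = (-33045 + 4*√455) - 15786 = -48831 + 4*√455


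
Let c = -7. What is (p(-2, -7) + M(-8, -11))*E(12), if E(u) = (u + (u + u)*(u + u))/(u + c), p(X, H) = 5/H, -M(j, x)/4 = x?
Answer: 25452/5 ≈ 5090.4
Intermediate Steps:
M(j, x) = -4*x
E(u) = (u + 4*u²)/(-7 + u) (E(u) = (u + (u + u)*(u + u))/(u - 7) = (u + (2*u)*(2*u))/(-7 + u) = (u + 4*u²)/(-7 + u))
(p(-2, -7) + M(-8, -11))*E(12) = (5/(-7) - 4*(-11))*(12*(1 + 4*12)/(-7 + 12)) = (5*(-⅐) + 44)*(12*(1 + 48)/5) = (-5/7 + 44)*(12*(⅕)*49) = (303/7)*(588/5) = 25452/5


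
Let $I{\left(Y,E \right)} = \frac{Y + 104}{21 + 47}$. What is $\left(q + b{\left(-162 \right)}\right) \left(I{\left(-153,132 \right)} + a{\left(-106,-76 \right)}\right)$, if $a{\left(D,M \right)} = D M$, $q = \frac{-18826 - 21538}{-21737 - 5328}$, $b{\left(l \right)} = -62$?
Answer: $- \frac{448523145247}{920210} \approx -4.8741 \cdot 10^{5}$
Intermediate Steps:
$I{\left(Y,E \right)} = \frac{26}{17} + \frac{Y}{68}$ ($I{\left(Y,E \right)} = \frac{104 + Y}{68} = \left(104 + Y\right) \frac{1}{68} = \frac{26}{17} + \frac{Y}{68}$)
$q = \frac{40364}{27065}$ ($q = - \frac{40364}{-27065} = \left(-40364\right) \left(- \frac{1}{27065}\right) = \frac{40364}{27065} \approx 1.4914$)
$\left(q + b{\left(-162 \right)}\right) \left(I{\left(-153,132 \right)} + a{\left(-106,-76 \right)}\right) = \left(\frac{40364}{27065} - 62\right) \left(\left(\frac{26}{17} + \frac{1}{68} \left(-153\right)\right) - -8056\right) = - \frac{1637666 \left(\left(\frac{26}{17} - \frac{9}{4}\right) + 8056\right)}{27065} = - \frac{1637666 \left(- \frac{49}{68} + 8056\right)}{27065} = \left(- \frac{1637666}{27065}\right) \frac{547759}{68} = - \frac{448523145247}{920210}$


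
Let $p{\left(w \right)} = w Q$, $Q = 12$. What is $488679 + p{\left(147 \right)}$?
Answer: $490443$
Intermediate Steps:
$p{\left(w \right)} = 12 w$ ($p{\left(w \right)} = w 12 = 12 w$)
$488679 + p{\left(147 \right)} = 488679 + 12 \cdot 147 = 488679 + 1764 = 490443$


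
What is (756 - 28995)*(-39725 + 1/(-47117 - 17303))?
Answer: 72265987223739/64420 ≈ 1.1218e+9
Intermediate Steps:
(756 - 28995)*(-39725 + 1/(-47117 - 17303)) = -28239*(-39725 + 1/(-64420)) = -28239*(-39725 - 1/64420) = -28239*(-2559084501/64420) = 72265987223739/64420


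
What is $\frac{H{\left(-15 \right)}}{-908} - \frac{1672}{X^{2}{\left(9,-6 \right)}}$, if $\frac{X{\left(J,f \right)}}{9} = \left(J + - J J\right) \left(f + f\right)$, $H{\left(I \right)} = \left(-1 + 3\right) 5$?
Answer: $- \frac{18943123}{1715727744} \approx -0.011041$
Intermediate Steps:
$H{\left(I \right)} = 10$ ($H{\left(I \right)} = 2 \cdot 5 = 10$)
$X{\left(J,f \right)} = 18 f \left(J - J^{2}\right)$ ($X{\left(J,f \right)} = 9 \left(J + - J J\right) \left(f + f\right) = 9 \left(J - J^{2}\right) 2 f = 9 \cdot 2 f \left(J - J^{2}\right) = 18 f \left(J - J^{2}\right)$)
$\frac{H{\left(-15 \right)}}{-908} - \frac{1672}{X^{2}{\left(9,-6 \right)}} = \frac{10}{-908} - \frac{1672}{\left(18 \cdot 9 \left(-6\right) \left(1 - 9\right)\right)^{2}} = 10 \left(- \frac{1}{908}\right) - \frac{1672}{\left(18 \cdot 9 \left(-6\right) \left(1 - 9\right)\right)^{2}} = - \frac{5}{454} - \frac{1672}{\left(18 \cdot 9 \left(-6\right) \left(-8\right)\right)^{2}} = - \frac{5}{454} - \frac{1672}{7776^{2}} = - \frac{5}{454} - \frac{1672}{60466176} = - \frac{5}{454} - \frac{209}{7558272} = - \frac{18943123}{1715727744}$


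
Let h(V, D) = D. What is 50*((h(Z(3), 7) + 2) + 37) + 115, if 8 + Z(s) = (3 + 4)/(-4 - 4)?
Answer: 2415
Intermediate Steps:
Z(s) = -71/8 (Z(s) = -8 + (3 + 4)/(-4 - 4) = -8 + 7/(-8) = -8 + 7*(-⅛) = -8 - 7/8 = -71/8)
50*((h(Z(3), 7) + 2) + 37) + 115 = 50*((7 + 2) + 37) + 115 = 50*(9 + 37) + 115 = 50*46 + 115 = 2300 + 115 = 2415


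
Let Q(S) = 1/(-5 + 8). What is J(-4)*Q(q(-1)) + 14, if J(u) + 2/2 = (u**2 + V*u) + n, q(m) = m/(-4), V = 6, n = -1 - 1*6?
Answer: 26/3 ≈ 8.6667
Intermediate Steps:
n = -7 (n = -1 - 6 = -7)
q(m) = -m/4 (q(m) = m*(-1/4) = -m/4)
Q(S) = 1/3
J(u) = -8 + u**2 + 6*u (J(u) = -1 + ((u**2 + 6*u) - 7) = -1 + (-7 + u**2 + 6*u) = -8 + u**2 + 6*u)
J(-4)*Q(q(-1)) + 14 = (-8 + (-4)**2 + 6*(-4))*(1/3) + 14 = (-8 + 16 - 24)*(1/3) + 14 = -16*1/3 + 14 = -16/3 + 14 = 26/3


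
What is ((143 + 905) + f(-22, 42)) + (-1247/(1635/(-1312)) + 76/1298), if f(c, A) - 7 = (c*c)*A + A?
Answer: 23796256541/1061115 ≈ 22426.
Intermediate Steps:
f(c, A) = 7 + A + A*c² (f(c, A) = 7 + ((c*c)*A + A) = 7 + (c²*A + A) = 7 + (A*c² + A) = 7 + (A + A*c²) = 7 + A + A*c²)
((143 + 905) + f(-22, 42)) + (-1247/(1635/(-1312)) + 76/1298) = ((143 + 905) + (7 + 42 + 42*(-22)²)) + (-1247/(1635/(-1312)) + 76/1298) = (1048 + (7 + 42 + 42*484)) + (-1247/(1635*(-1/1312)) + 76*(1/1298)) = (1048 + (7 + 42 + 20328)) + (-1247/(-1635/1312) + 38/649) = (1048 + 20377) + (-1247*(-1312/1635) + 38/649) = 21425 + (1636064/1635 + 38/649) = 21425 + 1061867666/1061115 = 23796256541/1061115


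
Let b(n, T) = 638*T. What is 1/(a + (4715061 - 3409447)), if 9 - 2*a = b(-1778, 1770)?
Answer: 2/1481977 ≈ 1.3495e-6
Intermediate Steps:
a = -1129251/2 (a = 9/2 - 319*1770 = 9/2 - ½*1129260 = 9/2 - 564630 = -1129251/2 ≈ -5.6463e+5)
1/(a + (4715061 - 3409447)) = 1/(-1129251/2 + (4715061 - 3409447)) = 1/(-1129251/2 + 1305614) = 1/(1481977/2) = 2/1481977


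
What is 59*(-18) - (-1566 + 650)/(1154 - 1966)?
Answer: -215815/203 ≈ -1063.1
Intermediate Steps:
59*(-18) - (-1566 + 650)/(1154 - 1966) = -1062 - (-916)/(-812) = -1062 - (-916)*(-1)/812 = -1062 - 1*229/203 = -1062 - 229/203 = -215815/203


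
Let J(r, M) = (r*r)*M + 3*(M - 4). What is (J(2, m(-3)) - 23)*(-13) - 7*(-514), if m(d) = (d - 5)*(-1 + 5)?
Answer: 6965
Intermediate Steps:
m(d) = -20 + 4*d (m(d) = (-5 + d)*4 = -20 + 4*d)
J(r, M) = -12 + 3*M + M*r**2 (J(r, M) = r**2*M + 3*(-4 + M) = M*r**2 + (-12 + 3*M) = -12 + 3*M + M*r**2)
(J(2, m(-3)) - 23)*(-13) - 7*(-514) = ((-12 + 3*(-20 + 4*(-3)) + (-20 + 4*(-3))*2**2) - 23)*(-13) - 7*(-514) = ((-12 + 3*(-20 - 12) + (-20 - 12)*4) - 23)*(-13) - 1*(-3598) = ((-12 + 3*(-32) - 32*4) - 23)*(-13) + 3598 = ((-12 - 96 - 128) - 23)*(-13) + 3598 = (-236 - 23)*(-13) + 3598 = -259*(-13) + 3598 = 3367 + 3598 = 6965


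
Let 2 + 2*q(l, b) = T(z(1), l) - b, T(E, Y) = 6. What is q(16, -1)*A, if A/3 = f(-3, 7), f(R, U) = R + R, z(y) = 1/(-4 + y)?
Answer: -45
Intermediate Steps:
f(R, U) = 2*R
q(l, b) = 2 - b/2 (q(l, b) = -1 + (6 - b)/2 = -1 + (3 - b/2) = 2 - b/2)
A = -18 (A = 3*(2*(-3)) = 3*(-6) = -18)
q(16, -1)*A = (2 - ½*(-1))*(-18) = (2 + ½)*(-18) = (5/2)*(-18) = -45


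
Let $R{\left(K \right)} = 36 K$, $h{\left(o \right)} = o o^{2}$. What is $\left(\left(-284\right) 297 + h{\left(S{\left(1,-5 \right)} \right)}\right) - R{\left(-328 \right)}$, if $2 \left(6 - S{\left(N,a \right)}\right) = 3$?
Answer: $- \frac{579591}{8} \approx -72449.0$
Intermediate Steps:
$S{\left(N,a \right)} = \frac{9}{2}$ ($S{\left(N,a \right)} = 6 - \frac{3}{2} = \frac{9}{2}$)
$h{\left(o \right)} = o^{3}$
$\left(\left(-284\right) 297 + h{\left(S{\left(1,-5 \right)} \right)}\right) - R{\left(-328 \right)} = \left(\left(-284\right) 297 + \left(\frac{9}{2}\right)^{3}\right) - 36 \left(-328\right) = \left(-84348 + \frac{729}{8}\right) - -11808 = - \frac{674055}{8} + 11808 = - \frac{579591}{8}$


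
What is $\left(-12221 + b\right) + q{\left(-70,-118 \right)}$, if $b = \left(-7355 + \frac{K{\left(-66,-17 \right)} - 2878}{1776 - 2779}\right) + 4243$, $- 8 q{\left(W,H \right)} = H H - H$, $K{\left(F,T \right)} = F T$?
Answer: $- \frac{68551035}{4012} \approx -17087.0$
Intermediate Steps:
$q{\left(W,H \right)} = - \frac{H^{2}}{8} + \frac{H}{8}$ ($q{\left(W,H \right)} = - \frac{H H - H}{8} = - \frac{H^{2} - H}{8} = - \frac{H^{2}}{8} + \frac{H}{8}$)
$b = - \frac{3119580}{1003}$ ($b = \left(-7355 + \frac{\left(-66\right) \left(-17\right) - 2878}{1776 - 2779}\right) + 4243 = \left(-7355 + \frac{1122 - 2878}{-1003}\right) + 4243 = \left(-7355 - - \frac{1756}{1003}\right) + 4243 = \left(-7355 + \frac{1756}{1003}\right) + 4243 = - \frac{7375309}{1003} + 4243 = - \frac{3119580}{1003} \approx -3110.3$)
$\left(-12221 + b\right) + q{\left(-70,-118 \right)} = \left(-12221 - \frac{3119580}{1003}\right) + \frac{1}{8} \left(-118\right) \left(1 - -118\right) = - \frac{15377243}{1003} + \frac{1}{8} \left(-118\right) \left(1 + 118\right) = - \frac{15377243}{1003} + \frac{1}{8} \left(-118\right) 119 = - \frac{15377243}{1003} - \frac{7021}{4} = - \frac{68551035}{4012}$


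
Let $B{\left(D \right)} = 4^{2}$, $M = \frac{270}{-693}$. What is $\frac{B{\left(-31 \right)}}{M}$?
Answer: $- \frac{616}{15} \approx -41.067$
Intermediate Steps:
$M = - \frac{30}{77}$ ($M = 270 \left(- \frac{1}{693}\right) = - \frac{30}{77} \approx -0.38961$)
$B{\left(D \right)} = 16$
$\frac{B{\left(-31 \right)}}{M} = \frac{16}{- \frac{30}{77}} = 16 \left(- \frac{77}{30}\right) = - \frac{616}{15}$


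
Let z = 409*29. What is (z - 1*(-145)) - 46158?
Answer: -34152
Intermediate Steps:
z = 11861
(z - 1*(-145)) - 46158 = (11861 - 1*(-145)) - 46158 = (11861 + 145) - 46158 = 12006 - 46158 = -34152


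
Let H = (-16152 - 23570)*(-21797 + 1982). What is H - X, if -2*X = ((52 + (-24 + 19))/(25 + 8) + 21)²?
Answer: 857142841070/1089 ≈ 7.8709e+8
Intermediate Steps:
H = 787091430 (H = -39722*(-19815) = 787091430)
X = -273800/1089 (X = -((52 + (-24 + 19))/(25 + 8) + 21)²/2 = -((52 - 5)/33 + 21)²/2 = -(47*(1/33) + 21)²/2 = -(47/33 + 21)²/2 = -(740/33)²/2 = -½*547600/1089 = -273800/1089 ≈ -251.42)
H - X = 787091430 - 1*(-273800/1089) = 787091430 + 273800/1089 = 857142841070/1089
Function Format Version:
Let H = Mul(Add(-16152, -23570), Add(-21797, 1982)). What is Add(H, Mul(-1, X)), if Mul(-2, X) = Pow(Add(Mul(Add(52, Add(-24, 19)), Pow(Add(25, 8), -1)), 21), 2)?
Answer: Rational(857142841070, 1089) ≈ 7.8709e+8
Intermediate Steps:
H = 787091430 (H = Mul(-39722, -19815) = 787091430)
X = Rational(-273800, 1089) (X = Mul(Rational(-1, 2), Pow(Add(Mul(Add(52, Add(-24, 19)), Pow(Add(25, 8), -1)), 21), 2)) = Mul(Rational(-1, 2), Pow(Add(Mul(Add(52, -5), Pow(33, -1)), 21), 2)) = Mul(Rational(-1, 2), Pow(Add(Mul(47, Rational(1, 33)), 21), 2)) = Mul(Rational(-1, 2), Pow(Add(Rational(47, 33), 21), 2)) = Mul(Rational(-1, 2), Pow(Rational(740, 33), 2)) = Mul(Rational(-1, 2), Rational(547600, 1089)) = Rational(-273800, 1089) ≈ -251.42)
Add(H, Mul(-1, X)) = Add(787091430, Mul(-1, Rational(-273800, 1089))) = Add(787091430, Rational(273800, 1089)) = Rational(857142841070, 1089)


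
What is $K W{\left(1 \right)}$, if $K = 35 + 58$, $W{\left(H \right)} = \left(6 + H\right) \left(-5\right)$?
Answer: $-3255$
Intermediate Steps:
$W{\left(H \right)} = -30 - 5 H$
$K = 93$
$K W{\left(1 \right)} = 93 \left(-30 - 5\right) = 93 \left(-35\right) = -3255$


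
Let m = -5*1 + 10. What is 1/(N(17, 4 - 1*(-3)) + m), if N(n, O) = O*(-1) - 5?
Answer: -1/7 ≈ -0.14286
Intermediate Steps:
N(n, O) = -5 - O (N(n, O) = -O - 5 = -5 - O)
m = 5 (m = -5 + 10 = 5)
1/(N(17, 4 - 1*(-3)) + m) = 1/((-5 - (4 - 1*(-3))) + 5) = 1/((-5 - (4 + 3)) + 5) = 1/((-5 - 1*7) + 5) = 1/((-5 - 7) + 5) = 1/(-12 + 5) = 1/(-7) = -1/7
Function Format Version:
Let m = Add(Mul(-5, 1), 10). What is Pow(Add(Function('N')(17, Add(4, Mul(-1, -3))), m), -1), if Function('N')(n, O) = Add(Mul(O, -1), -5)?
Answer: Rational(-1, 7) ≈ -0.14286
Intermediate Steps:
Function('N')(n, O) = Add(-5, Mul(-1, O)) (Function('N')(n, O) = Add(Mul(-1, O), -5) = Add(-5, Mul(-1, O)))
m = 5 (m = Add(-5, 10) = 5)
Pow(Add(Function('N')(17, Add(4, Mul(-1, -3))), m), -1) = Pow(Add(Add(-5, Mul(-1, Add(4, Mul(-1, -3)))), 5), -1) = Pow(Add(Add(-5, Mul(-1, Add(4, 3))), 5), -1) = Pow(Add(Add(-5, Mul(-1, 7)), 5), -1) = Pow(Add(Add(-5, -7), 5), -1) = Pow(Add(-12, 5), -1) = Pow(-7, -1) = Rational(-1, 7)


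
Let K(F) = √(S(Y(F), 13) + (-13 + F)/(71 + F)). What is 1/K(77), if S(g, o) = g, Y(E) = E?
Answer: √106005/2865 ≈ 0.11364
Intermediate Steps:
K(F) = √(F + (-13 + F)/(71 + F))
1/K(77) = 1/(√((-13 + 77 + 77*(71 + 77))/(71 + 77))) = 1/(√((-13 + 77 + 77*148)/148)) = 1/(√((-13 + 77 + 11396)/148)) = 1/(√((1/148)*11460)) = 1/(√(2865/37)) = 1/(√106005/37) = √106005/2865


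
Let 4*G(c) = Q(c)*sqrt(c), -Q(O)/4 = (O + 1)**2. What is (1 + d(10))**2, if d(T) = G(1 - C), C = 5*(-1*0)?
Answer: 9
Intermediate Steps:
C = 0 (C = 5*0 = 0)
Q(O) = -4*(1 + O)**2 (Q(O) = -4*(O + 1)**2 = -4*(1 + O)**2)
G(c) = -sqrt(c)*(1 + c)**2 (G(c) = ((-4*(1 + c)**2)*sqrt(c))/4 = (-4*sqrt(c)*(1 + c)**2)/4 = -sqrt(c)*(1 + c)**2)
d(T) = -4 (d(T) = -sqrt(1 - 1*0)*(1 + (1 - 1*0))**2 = -sqrt(1 + 0)*(1 + (1 + 0))**2 = -sqrt(1)*(1 + 1)**2 = -1*1*2**2 = -1*1*4 = -4)
(1 + d(10))**2 = (1 - 4)**2 = (-3)**2 = 9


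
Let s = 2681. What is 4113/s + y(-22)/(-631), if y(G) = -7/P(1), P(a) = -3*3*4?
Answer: 93412141/60901596 ≈ 1.5338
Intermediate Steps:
P(a) = -36 (P(a) = -9*4 = -36)
y(G) = 7/36 (y(G) = -7/(-36) = -7*(-1/36) = 7/36)
4113/s + y(-22)/(-631) = 4113/2681 + (7/36)/(-631) = 4113*(1/2681) + (7/36)*(-1/631) = 4113/2681 - 7/22716 = 93412141/60901596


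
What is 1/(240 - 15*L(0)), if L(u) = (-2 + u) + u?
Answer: 1/270 ≈ 0.0037037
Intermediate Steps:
L(u) = -2 + 2*u
1/(240 - 15*L(0)) = 1/(240 - 15*(-2 + 2*0)) = 1/(240 - 15*(-2 + 0)) = 1/(240 - 15*(-2)) = 1/(240 + 30) = 1/270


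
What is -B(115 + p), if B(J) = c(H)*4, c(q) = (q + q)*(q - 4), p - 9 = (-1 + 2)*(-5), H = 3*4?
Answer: -768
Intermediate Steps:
H = 12
p = 4 (p = 9 + (-1 + 2)*(-5) = 9 + 1*(-5) = 9 - 5 = 4)
c(q) = 2*q*(-4 + q) (c(q) = (2*q)*(-4 + q) = 2*q*(-4 + q))
B(J) = 768 (B(J) = (2*12*(-4 + 12))*4 = (2*12*8)*4 = 192*4 = 768)
-B(115 + p) = -1*768 = -768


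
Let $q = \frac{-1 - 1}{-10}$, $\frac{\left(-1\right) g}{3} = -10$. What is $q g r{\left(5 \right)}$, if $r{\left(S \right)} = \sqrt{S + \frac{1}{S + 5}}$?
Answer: $\frac{3 \sqrt{510}}{5} \approx 13.55$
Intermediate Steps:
$g = 30$ ($g = \left(-3\right) \left(-10\right) = 30$)
$r{\left(S \right)} = \sqrt{S + \frac{1}{5 + S}}$
$q = \frac{1}{5}$ ($q = \left(-2\right) \left(- \frac{1}{10}\right) = \frac{1}{5} \approx 0.2$)
$q g r{\left(5 \right)} = \frac{1}{5} \cdot 30 \sqrt{\frac{1 + 5 \left(5 + 5\right)}{5 + 5}} = 6 \sqrt{\frac{1 + 5 \cdot 10}{10}} = 6 \sqrt{\frac{1 + 50}{10}} = 6 \sqrt{\frac{1}{10} \cdot 51} = 6 \sqrt{\frac{51}{10}} = 6 \frac{\sqrt{510}}{10} = \frac{3 \sqrt{510}}{5}$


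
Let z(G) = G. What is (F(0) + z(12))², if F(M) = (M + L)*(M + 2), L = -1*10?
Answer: 64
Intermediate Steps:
L = -10
F(M) = (-10 + M)*(2 + M) (F(M) = (M - 10)*(M + 2) = (-10 + M)*(2 + M))
(F(0) + z(12))² = ((-20 + 0² - 8*0) + 12)² = ((-20 + 0 + 0) + 12)² = (-20 + 12)² = (-8)² = 64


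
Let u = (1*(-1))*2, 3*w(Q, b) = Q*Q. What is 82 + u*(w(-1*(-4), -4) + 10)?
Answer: 154/3 ≈ 51.333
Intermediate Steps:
w(Q, b) = Q²/3 (w(Q, b) = (Q*Q)/3 = Q²/3)
u = -2 (u = -1*2 = -2)
82 + u*(w(-1*(-4), -4) + 10) = 82 - 2*((-1*(-4))²/3 + 10) = 82 - 2*((⅓)*4² + 10) = 82 - 2*((⅓)*16 + 10) = 82 - 2*(16/3 + 10) = 82 - 2*46/3 = 82 - 92/3 = 154/3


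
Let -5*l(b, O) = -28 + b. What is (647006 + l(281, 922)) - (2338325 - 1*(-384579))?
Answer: -10379743/5 ≈ -2.0759e+6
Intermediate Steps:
l(b, O) = 28/5 - b/5 (l(b, O) = -(-28 + b)/5 = 28/5 - b/5)
(647006 + l(281, 922)) - (2338325 - 1*(-384579)) = (647006 + (28/5 - 1/5*281)) - (2338325 - 1*(-384579)) = (647006 + (28/5 - 281/5)) - (2338325 + 384579) = (647006 - 253/5) - 1*2722904 = 3234777/5 - 2722904 = -10379743/5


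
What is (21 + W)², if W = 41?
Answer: 3844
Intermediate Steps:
(21 + W)² = (21 + 41)² = 62² = 3844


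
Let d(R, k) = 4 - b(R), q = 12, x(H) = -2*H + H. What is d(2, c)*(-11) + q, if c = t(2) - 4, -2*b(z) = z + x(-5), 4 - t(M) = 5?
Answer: -141/2 ≈ -70.500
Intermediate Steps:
t(M) = -1 (t(M) = 4 - 1*5 = 4 - 5 = -1)
x(H) = -H
b(z) = -5/2 - z/2 (b(z) = -(z - 1*(-5))/2 = -(z + 5)/2 = -(5 + z)/2 = -5/2 - z/2)
c = -5 (c = -1 - 4 = -5)
d(R, k) = 13/2 + R/2 (d(R, k) = 4 - (-5/2 - R/2) = 4 + (5/2 + R/2) = 13/2 + R/2)
d(2, c)*(-11) + q = (13/2 + (½)*2)*(-11) + 12 = (13/2 + 1)*(-11) + 12 = (15/2)*(-11) + 12 = -165/2 + 12 = -141/2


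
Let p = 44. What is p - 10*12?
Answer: -76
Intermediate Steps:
p - 10*12 = 44 - 10*12 = 44 - 120 = -76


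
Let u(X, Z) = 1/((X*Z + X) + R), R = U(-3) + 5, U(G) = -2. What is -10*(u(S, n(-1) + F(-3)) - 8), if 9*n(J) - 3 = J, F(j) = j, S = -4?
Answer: 7190/91 ≈ 79.011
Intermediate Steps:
R = 3 (R = -2 + 5 = 3)
n(J) = ⅓ + J/9
u(X, Z) = 1/(3 + X + X*Z) (u(X, Z) = 1/((X*Z + X) + 3) = 1/((X + X*Z) + 3) = 1/(3 + X + X*Z))
-10*(u(S, n(-1) + F(-3)) - 8) = -10*(1/(3 - 4 - 4*((⅓ + (⅑)*(-1)) - 3)) - 8) = -10*(1/(3 - 4 - 4*((⅓ - ⅑) - 3)) - 8) = -10*(1/(3 - 4 - 4*(2/9 - 3)) - 8) = -10*(1/(3 - 4 - 4*(-25/9)) - 8) = -10*(1/(3 - 4 + 100/9) - 8) = -10*(1/(91/9) - 8) = -10*(9/91 - 8) = -10*(-719/91) = 7190/91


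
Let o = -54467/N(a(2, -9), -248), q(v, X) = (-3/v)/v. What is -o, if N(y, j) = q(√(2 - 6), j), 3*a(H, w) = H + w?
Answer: 217868/3 ≈ 72623.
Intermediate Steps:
q(v, X) = -3/v²
a(H, w) = H/3 + w/3 (a(H, w) = (H + w)/3 = H/3 + w/3)
N(y, j) = ¾ (N(y, j) = -3/(2 - 6) = -3/(√(-4))² = -3/(2*I)² = -3*(-¼) = ¾)
o = -217868/3 (o = -54467/¾ = -54467*4/3 = -217868/3 ≈ -72623.)
-o = -1*(-217868/3) = 217868/3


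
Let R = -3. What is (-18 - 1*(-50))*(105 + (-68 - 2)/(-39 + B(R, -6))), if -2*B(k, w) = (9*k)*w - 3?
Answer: 800800/237 ≈ 3378.9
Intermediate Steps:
B(k, w) = 3/2 - 9*k*w/2 (B(k, w) = -((9*k)*w - 3)/2 = -(9*k*w - 3)/2 = -(-3 + 9*k*w)/2 = 3/2 - 9*k*w/2)
(-18 - 1*(-50))*(105 + (-68 - 2)/(-39 + B(R, -6))) = (-18 - 1*(-50))*(105 + (-68 - 2)/(-39 + (3/2 - 9/2*(-3)*(-6)))) = (-18 + 50)*(105 - 70/(-39 + (3/2 - 81))) = 32*(105 - 70/(-39 - 159/2)) = 32*(105 - 70/(-237/2)) = 32*(105 - 70*(-2/237)) = 32*(105 + 140/237) = 32*(25025/237) = 800800/237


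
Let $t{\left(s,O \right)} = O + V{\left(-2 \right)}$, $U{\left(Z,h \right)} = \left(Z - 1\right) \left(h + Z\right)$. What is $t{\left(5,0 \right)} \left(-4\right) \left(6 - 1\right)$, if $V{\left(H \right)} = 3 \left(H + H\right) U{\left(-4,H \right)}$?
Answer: $7200$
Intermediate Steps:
$U{\left(Z,h \right)} = \left(-1 + Z\right) \left(Z + h\right)$
$V{\left(H \right)} = 6 H \left(20 - 5 H\right)$ ($V{\left(H \right)} = 3 \left(H + H\right) \left(\left(-4\right)^{2} - -4 - H - 4 H\right) = 3 \cdot 2 H \left(16 + 4 - H - 4 H\right) = 6 H \left(20 - 5 H\right)$)
$t{\left(s,O \right)} = -360 + O$ ($t{\left(s,O \right)} = O + 30 \left(-2\right) \left(4 - -2\right) = O + 30 \left(-2\right) \left(4 + 2\right) = O + 30 \left(-2\right) 6 = O - 360 = -360 + O$)
$t{\left(5,0 \right)} \left(-4\right) \left(6 - 1\right) = \left(-360 + 0\right) \left(-4\right) \left(6 - 1\right) = \left(-360\right) \left(-4\right) 5 = 1440 \cdot 5 = 7200$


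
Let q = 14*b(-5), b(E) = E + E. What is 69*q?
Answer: -9660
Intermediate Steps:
b(E) = 2*E
q = -140 (q = 14*(2*(-5)) = 14*(-10) = -140)
69*q = 69*(-140) = -9660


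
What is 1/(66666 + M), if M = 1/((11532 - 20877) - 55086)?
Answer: 64431/4295357045 ≈ 1.5000e-5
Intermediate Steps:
M = -1/64431 (M = 1/(-9345 - 55086) = 1/(-64431) = -1/64431 ≈ -1.5520e-5)
1/(66666 + M) = 1/(66666 - 1/64431) = 1/(4295357045/64431) = 64431/4295357045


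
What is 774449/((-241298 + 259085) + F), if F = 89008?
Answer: 59573/8215 ≈ 7.2517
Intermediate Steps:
774449/((-241298 + 259085) + F) = 774449/((-241298 + 259085) + 89008) = 774449/(17787 + 89008) = 774449/106795 = 774449*(1/106795) = 59573/8215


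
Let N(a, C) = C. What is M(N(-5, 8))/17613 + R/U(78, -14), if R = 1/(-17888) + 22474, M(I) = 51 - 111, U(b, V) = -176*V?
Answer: 2359348021841/258770383872 ≈ 9.1175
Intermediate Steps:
M(I) = -60
R = 402014911/17888 (R = -1/17888 + 22474 = 402014911/17888 ≈ 22474.)
M(N(-5, 8))/17613 + R/U(78, -14) = -60/17613 + 402014911/(17888*((-176*(-14)))) = -60*1/17613 + (402014911/17888)/2464 = -20/5871 + (402014911/17888)*(1/2464) = -20/5871 + 402014911/44076032 = 2359348021841/258770383872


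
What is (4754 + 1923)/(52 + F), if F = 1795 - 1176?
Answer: 607/61 ≈ 9.9508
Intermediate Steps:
F = 619
(4754 + 1923)/(52 + F) = (4754 + 1923)/(52 + 619) = 6677/671 = 6677*(1/671) = 607/61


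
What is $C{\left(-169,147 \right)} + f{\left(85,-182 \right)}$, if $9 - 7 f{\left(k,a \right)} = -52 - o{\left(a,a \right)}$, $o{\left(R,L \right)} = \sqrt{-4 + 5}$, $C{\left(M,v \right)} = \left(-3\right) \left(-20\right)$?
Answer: $\frac{482}{7} \approx 68.857$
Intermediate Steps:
$C{\left(M,v \right)} = 60$
$o{\left(R,L \right)} = 1$ ($o{\left(R,L \right)} = \sqrt{1} = 1$)
$f{\left(k,a \right)} = \frac{62}{7}$ ($f{\left(k,a \right)} = \frac{9}{7} - \frac{-52 - 1}{7} = \frac{9}{7} - - \frac{53}{7} = \frac{9}{7} + \frac{53}{7} = \frac{62}{7}$)
$C{\left(-169,147 \right)} + f{\left(85,-182 \right)} = 60 + \frac{62}{7} = \frac{482}{7}$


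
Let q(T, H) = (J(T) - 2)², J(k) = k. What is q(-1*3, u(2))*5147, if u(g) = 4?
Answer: 128675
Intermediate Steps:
q(T, H) = (-2 + T)² (q(T, H) = (T - 2)² = (-2 + T)²)
q(-1*3, u(2))*5147 = (-2 - 1*3)²*5147 = (-2 - 3)²*5147 = (-5)²*5147 = 25*5147 = 128675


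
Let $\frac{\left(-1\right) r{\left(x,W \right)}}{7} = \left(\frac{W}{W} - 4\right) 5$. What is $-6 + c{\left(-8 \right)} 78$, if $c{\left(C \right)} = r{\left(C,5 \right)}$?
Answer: $8184$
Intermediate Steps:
$r{\left(x,W \right)} = 105$ ($r{\left(x,W \right)} = - 7 \left(\frac{W}{W} - 4\right) 5 = - 7 \left(1 - 4\right) 5 = - 7 \left(\left(-3\right) 5\right) = \left(-7\right) \left(-15\right) = 105$)
$c{\left(C \right)} = 105$
$-6 + c{\left(-8 \right)} 78 = -6 + 105 \cdot 78 = -6 + 8190 = 8184$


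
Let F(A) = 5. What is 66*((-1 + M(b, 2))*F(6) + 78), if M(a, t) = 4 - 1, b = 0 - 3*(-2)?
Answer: 5808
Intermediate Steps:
b = 6 (b = 0 + 6 = 6)
M(a, t) = 3
66*((-1 + M(b, 2))*F(6) + 78) = 66*((-1 + 3)*5 + 78) = 66*(2*5 + 78) = 66*(10 + 78) = 66*88 = 5808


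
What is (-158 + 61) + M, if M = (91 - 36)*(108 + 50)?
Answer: 8593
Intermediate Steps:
M = 8690 (M = 55*158 = 8690)
(-158 + 61) + M = (-158 + 61) + 8690 = -97 + 8690 = 8593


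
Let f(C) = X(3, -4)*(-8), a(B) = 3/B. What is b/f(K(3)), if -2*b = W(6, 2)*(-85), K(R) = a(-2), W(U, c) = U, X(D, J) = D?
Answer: -85/8 ≈ -10.625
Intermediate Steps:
K(R) = -3/2 (K(R) = 3/(-2) = 3*(-1/2) = -3/2)
b = 255 (b = -3*(-85) = -1/2*(-510) = 255)
f(C) = -24 (f(C) = 3*(-8) = -24)
b/f(K(3)) = 255/(-24) = 255*(-1/24) = -85/8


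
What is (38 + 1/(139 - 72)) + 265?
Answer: 20302/67 ≈ 303.02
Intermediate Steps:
(38 + 1/(139 - 72)) + 265 = (38 + 1/67) + 265 = 2547/67 + 265 = 20302/67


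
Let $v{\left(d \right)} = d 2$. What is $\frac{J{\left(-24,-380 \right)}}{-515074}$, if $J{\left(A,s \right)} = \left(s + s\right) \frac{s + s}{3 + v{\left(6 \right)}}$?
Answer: $- \frac{57760}{772611} \approx -0.074759$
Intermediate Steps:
$v{\left(d \right)} = 2 d$
$J{\left(A,s \right)} = \frac{4 s^{2}}{15}$ ($J{\left(A,s \right)} = \left(s + s\right) \frac{s + s}{3 + 2 \cdot 6} = 2 s \frac{2 s}{3 + 12} = 2 s \frac{2 s}{15} = \frac{4 s^{2}}{15}$)
$\frac{J{\left(-24,-380 \right)}}{-515074} = \frac{\frac{4}{15} \left(-380\right)^{2}}{-515074} = \frac{4}{15} \cdot 144400 \left(- \frac{1}{515074}\right) = \frac{115520}{3} \left(- \frac{1}{515074}\right) = - \frac{57760}{772611}$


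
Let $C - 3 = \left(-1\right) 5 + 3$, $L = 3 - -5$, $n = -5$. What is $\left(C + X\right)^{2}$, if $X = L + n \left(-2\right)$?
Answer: $361$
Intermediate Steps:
$L = 8$ ($L = 3 + 5 = 8$)
$X = 18$ ($X = 8 - -10 = 8 + 10 = 18$)
$C = 1$ ($C = 3 + \left(\left(-1\right) 5 + 3\right) = 3 + \left(-5 + 3\right) = 3 - 2 = 1$)
$\left(C + X\right)^{2} = \left(1 + 18\right)^{2} = 19^{2} = 361$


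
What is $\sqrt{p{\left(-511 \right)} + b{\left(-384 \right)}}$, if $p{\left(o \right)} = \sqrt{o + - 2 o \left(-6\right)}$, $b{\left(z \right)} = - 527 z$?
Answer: $\sqrt{202368 + i \sqrt{6643}} \approx 449.85 + 0.0906 i$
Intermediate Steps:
$p{\left(o \right)} = \sqrt{13} \sqrt{o}$ ($p{\left(o \right)} = \sqrt{o + 12 o} = \sqrt{13 o} = \sqrt{13} \sqrt{o}$)
$\sqrt{p{\left(-511 \right)} + b{\left(-384 \right)}} = \sqrt{\sqrt{13} \sqrt{-511} - -202368} = \sqrt{\sqrt{13} i \sqrt{511} + 202368} = \sqrt{i \sqrt{6643} + 202368} = \sqrt{202368 + i \sqrt{6643}}$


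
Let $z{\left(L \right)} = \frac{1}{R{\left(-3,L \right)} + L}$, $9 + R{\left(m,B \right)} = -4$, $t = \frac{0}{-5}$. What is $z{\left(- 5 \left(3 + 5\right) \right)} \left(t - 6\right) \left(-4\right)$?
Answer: $- \frac{24}{53} \approx -0.45283$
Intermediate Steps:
$t = 0$ ($t = 0 \left(- \frac{1}{5}\right) = 0$)
$R{\left(m,B \right)} = -13$ ($R{\left(m,B \right)} = -9 - 4 = -13$)
$z{\left(L \right)} = \frac{1}{-13 + L}$
$z{\left(- 5 \left(3 + 5\right) \right)} \left(t - 6\right) \left(-4\right) = \frac{\left(0 - 6\right) \left(-4\right)}{-13 - 5 \left(3 + 5\right)} = \frac{\left(-6\right) \left(-4\right)}{-13 - 40} = \frac{1}{-13 - 40} \cdot 24 = \frac{1}{-53} \cdot 24 = \left(- \frac{1}{53}\right) 24 = - \frac{24}{53}$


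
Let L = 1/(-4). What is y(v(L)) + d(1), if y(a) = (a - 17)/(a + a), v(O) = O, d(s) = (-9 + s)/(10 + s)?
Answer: 743/22 ≈ 33.773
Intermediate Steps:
d(s) = (-9 + s)/(10 + s)
L = -¼ (L = 1*(-¼) = -¼ ≈ -0.25000)
y(a) = (-17 + a)/(2*a) (y(a) = (-17 + a)/((2*a)) = (-17 + a)*(1/(2*a)) = (-17 + a)/(2*a))
y(v(L)) + d(1) = (-17 - ¼)/(2*(-¼)) + (-9 + 1)/(10 + 1) = (½)*(-4)*(-69/4) - 8/11 = 69/2 + (1/11)*(-8) = 69/2 - 8/11 = 743/22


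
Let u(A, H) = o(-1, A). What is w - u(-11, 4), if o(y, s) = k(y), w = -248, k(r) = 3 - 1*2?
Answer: -249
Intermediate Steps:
k(r) = 1 (k(r) = 3 - 2 = 1)
o(y, s) = 1
u(A, H) = 1
w - u(-11, 4) = -248 - 1*1 = -248 - 1 = -249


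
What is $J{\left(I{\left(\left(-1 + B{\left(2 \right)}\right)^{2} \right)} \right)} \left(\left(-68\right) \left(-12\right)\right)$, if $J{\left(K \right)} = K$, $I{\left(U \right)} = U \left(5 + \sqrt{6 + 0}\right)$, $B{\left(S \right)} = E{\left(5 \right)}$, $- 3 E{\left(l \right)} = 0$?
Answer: $4080 + 816 \sqrt{6} \approx 6078.8$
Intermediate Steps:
$E{\left(l \right)} = 0$ ($E{\left(l \right)} = \left(- \frac{1}{3}\right) 0 = 0$)
$B{\left(S \right)} = 0$
$I{\left(U \right)} = U \left(5 + \sqrt{6}\right)$
$J{\left(I{\left(\left(-1 + B{\left(2 \right)}\right)^{2} \right)} \right)} \left(\left(-68\right) \left(-12\right)\right) = \left(-1 + 0\right)^{2} \left(5 + \sqrt{6}\right) \left(\left(-68\right) \left(-12\right)\right) = \left(-1\right)^{2} \left(5 + \sqrt{6}\right) 816 = 1 \left(5 + \sqrt{6}\right) 816 = \left(5 + \sqrt{6}\right) 816 = 4080 + 816 \sqrt{6}$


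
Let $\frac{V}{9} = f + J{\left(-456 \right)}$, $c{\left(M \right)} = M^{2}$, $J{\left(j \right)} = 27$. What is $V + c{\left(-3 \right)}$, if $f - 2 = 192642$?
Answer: $1734048$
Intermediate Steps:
$f = 192644$ ($f = 2 + 192642 = 192644$)
$V = 1734039$ ($V = 9 \left(192644 + 27\right) = 9 \cdot 192671 = 1734039$)
$V + c{\left(-3 \right)} = 1734039 + \left(-3\right)^{2} = 1734039 + 9 = 1734048$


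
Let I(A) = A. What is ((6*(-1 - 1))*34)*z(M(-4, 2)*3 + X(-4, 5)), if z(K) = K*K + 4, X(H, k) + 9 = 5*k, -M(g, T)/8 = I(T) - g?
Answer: -6686304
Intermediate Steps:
M(g, T) = -8*T + 8*g (M(g, T) = -8*(T - g) = -8*T + 8*g)
X(H, k) = -9 + 5*k
z(K) = 4 + K² (z(K) = K² + 4 = 4 + K²)
((6*(-1 - 1))*34)*z(M(-4, 2)*3 + X(-4, 5)) = ((6*(-1 - 1))*34)*(4 + ((-8*2 + 8*(-4))*3 + (-9 + 5*5))²) = ((6*(-2))*34)*(4 + ((-16 - 32)*3 + (-9 + 25))²) = (-12*34)*(4 + (-48*3 + 16)²) = -408*(4 + (-144 + 16)²) = -408*(4 + (-128)²) = -408*(4 + 16384) = -408*16388 = -6686304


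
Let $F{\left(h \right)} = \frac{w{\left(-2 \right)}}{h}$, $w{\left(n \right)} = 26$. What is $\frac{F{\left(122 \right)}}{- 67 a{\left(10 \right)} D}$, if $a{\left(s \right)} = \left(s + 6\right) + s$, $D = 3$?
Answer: $- \frac{1}{24522} \approx -4.078 \cdot 10^{-5}$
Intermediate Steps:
$F{\left(h \right)} = \frac{26}{h}$
$a{\left(s \right)} = 6 + 2 s$ ($a{\left(s \right)} = \left(6 + s\right) + s = 6 + 2 s$)
$\frac{F{\left(122 \right)}}{- 67 a{\left(10 \right)} D} = \frac{26 \cdot \frac{1}{122}}{- 67 \left(6 + 2 \cdot 10\right) 3} = \frac{26 \cdot \frac{1}{122}}{- 67 \left(6 + 20\right) 3} = \frac{13}{61 \left(-67\right) 26 \cdot 3} = \frac{13}{61 \left(\left(-1742\right) 3\right)} = \frac{13}{61 \left(-5226\right)} = \frac{13}{61} \left(- \frac{1}{5226}\right) = - \frac{1}{24522}$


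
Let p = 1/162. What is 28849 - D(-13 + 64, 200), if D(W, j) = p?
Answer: 4673537/162 ≈ 28849.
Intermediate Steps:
p = 1/162 ≈ 0.0061728
D(W, j) = 1/162
28849 - D(-13 + 64, 200) = 28849 - 1*1/162 = 28849 - 1/162 = 4673537/162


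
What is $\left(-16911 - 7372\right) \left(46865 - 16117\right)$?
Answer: $-746653684$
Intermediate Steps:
$\left(-16911 - 7372\right) \left(46865 - 16117\right) = \left(-16911 - 7372\right) 30748 = \left(-24283\right) 30748 = -746653684$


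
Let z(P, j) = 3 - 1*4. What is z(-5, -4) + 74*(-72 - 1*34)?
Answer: -7845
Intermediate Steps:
z(P, j) = -1 (z(P, j) = 3 - 4 = -1)
z(-5, -4) + 74*(-72 - 1*34) = -1 + 74*(-72 - 1*34) = -1 + 74*(-72 - 34) = -1 + 74*(-106) = -1 - 7844 = -7845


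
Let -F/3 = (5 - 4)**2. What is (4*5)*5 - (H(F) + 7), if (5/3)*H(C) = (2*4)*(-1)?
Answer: 489/5 ≈ 97.800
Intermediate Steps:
F = -3 (F = -3*(5 - 4)**2 = -3*1**2 = -3*1 = -3)
H(C) = -24/5 (H(C) = 3*((2*4)*(-1))/5 = 3*(8*(-1))/5 = (3/5)*(-8) = -24/5)
(4*5)*5 - (H(F) + 7) = (4*5)*5 - (-24/5 + 7) = 20*5 - 11/5 = 100 - 1*11/5 = 100 - 11/5 = 489/5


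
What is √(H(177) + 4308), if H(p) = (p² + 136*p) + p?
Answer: 3*√6654 ≈ 244.72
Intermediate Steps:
H(p) = p² + 137*p
√(H(177) + 4308) = √(177*(137 + 177) + 4308) = √(177*314 + 4308) = √(55578 + 4308) = √59886 = 3*√6654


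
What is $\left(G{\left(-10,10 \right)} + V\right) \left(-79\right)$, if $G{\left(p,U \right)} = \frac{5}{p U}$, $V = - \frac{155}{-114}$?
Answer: $- \frac{117947}{1140} \approx -103.46$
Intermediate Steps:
$V = \frac{155}{114}$ ($V = \left(-155\right) \left(- \frac{1}{114}\right) = \frac{155}{114} \approx 1.3596$)
$G{\left(p,U \right)} = \frac{5}{U p}$
$\left(G{\left(-10,10 \right)} + V\right) \left(-79\right) = \left(\frac{5}{10 \left(-10\right)} + \frac{155}{114}\right) \left(-79\right) = \left(5 \cdot \frac{1}{10} \left(- \frac{1}{10}\right) + \frac{155}{114}\right) \left(-79\right) = \left(- \frac{1}{20} + \frac{155}{114}\right) \left(-79\right) = \frac{1493}{1140} \left(-79\right) = - \frac{117947}{1140}$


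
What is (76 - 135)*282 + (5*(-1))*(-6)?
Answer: -16608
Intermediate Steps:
(76 - 135)*282 + (5*(-1))*(-6) = -59*282 - 5*(-6) = -16638 + 30 = -16608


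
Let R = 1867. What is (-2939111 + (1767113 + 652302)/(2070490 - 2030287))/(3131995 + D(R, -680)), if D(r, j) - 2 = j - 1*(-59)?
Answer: -59079330059/62945354664 ≈ -0.93858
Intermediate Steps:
D(r, j) = 61 + j (D(r, j) = 2 + (j - 1*(-59)) = 2 + (j + 59) = 2 + (59 + j) = 61 + j)
(-2939111 + (1767113 + 652302)/(2070490 - 2030287))/(3131995 + D(R, -680)) = (-2939111 + (1767113 + 652302)/(2070490 - 2030287))/(3131995 + (61 - 680)) = (-2939111 + 2419415/40203)/(3131995 - 619) = (-2939111 + 2419415*(1/40203))/3131376 = (-2939111 + 2419415/40203)*(1/3131376) = -118158660118/40203*1/3131376 = -59079330059/62945354664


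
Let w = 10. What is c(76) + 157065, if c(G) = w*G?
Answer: 157825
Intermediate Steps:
c(G) = 10*G
c(76) + 157065 = 10*76 + 157065 = 760 + 157065 = 157825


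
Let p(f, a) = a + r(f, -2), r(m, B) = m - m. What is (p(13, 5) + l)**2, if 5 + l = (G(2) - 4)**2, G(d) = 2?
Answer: 16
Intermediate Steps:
r(m, B) = 0
p(f, a) = a (p(f, a) = a + 0 = a)
l = -1 (l = -5 + (2 - 4)**2 = -5 + (-2)**2 = -5 + 4 = -1)
(p(13, 5) + l)**2 = (5 - 1)**2 = 4**2 = 16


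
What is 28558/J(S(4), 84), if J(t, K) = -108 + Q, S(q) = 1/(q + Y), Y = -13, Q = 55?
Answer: -28558/53 ≈ -538.83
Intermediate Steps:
S(q) = 1/(-13 + q) (S(q) = 1/(q - 13) = 1/(-13 + q))
J(t, K) = -53 (J(t, K) = -108 + 55 = -53)
28558/J(S(4), 84) = 28558/(-53) = 28558*(-1/53) = -28558/53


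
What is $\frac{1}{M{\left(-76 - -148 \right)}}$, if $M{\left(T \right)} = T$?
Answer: $\frac{1}{72} \approx 0.013889$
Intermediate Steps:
$\frac{1}{M{\left(-76 - -148 \right)}} = \frac{1}{-76 - -148} = \frac{1}{-76 + 148} = \frac{1}{72}$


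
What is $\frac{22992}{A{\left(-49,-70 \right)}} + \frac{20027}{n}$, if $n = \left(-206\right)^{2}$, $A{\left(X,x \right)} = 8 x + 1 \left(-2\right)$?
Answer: $- \frac{482216669}{11924516} \approx -40.439$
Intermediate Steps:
$A{\left(X,x \right)} = -2 + 8 x$ ($A{\left(X,x \right)} = 8 x - 2 = -2 + 8 x$)
$n = 42436$
$\frac{22992}{A{\left(-49,-70 \right)}} + \frac{20027}{n} = \frac{22992}{-2 + 8 \left(-70\right)} + \frac{20027}{42436} = \frac{22992}{-2 - 560} + 20027 \cdot \frac{1}{42436} = \frac{22992}{-562} + \frac{20027}{42436} = 22992 \left(- \frac{1}{562}\right) + \frac{20027}{42436} = - \frac{11496}{281} + \frac{20027}{42436} = - \frac{482216669}{11924516}$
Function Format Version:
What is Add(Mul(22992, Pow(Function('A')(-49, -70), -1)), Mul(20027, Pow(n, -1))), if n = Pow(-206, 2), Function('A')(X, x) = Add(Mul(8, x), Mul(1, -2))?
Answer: Rational(-482216669, 11924516) ≈ -40.439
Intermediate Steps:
Function('A')(X, x) = Add(-2, Mul(8, x)) (Function('A')(X, x) = Add(Mul(8, x), -2) = Add(-2, Mul(8, x)))
n = 42436
Add(Mul(22992, Pow(Function('A')(-49, -70), -1)), Mul(20027, Pow(n, -1))) = Add(Mul(22992, Pow(Add(-2, Mul(8, -70)), -1)), Mul(20027, Pow(42436, -1))) = Add(Mul(22992, Pow(Add(-2, -560), -1)), Mul(20027, Rational(1, 42436))) = Add(Mul(22992, Pow(-562, -1)), Rational(20027, 42436)) = Add(Mul(22992, Rational(-1, 562)), Rational(20027, 42436)) = Add(Rational(-11496, 281), Rational(20027, 42436)) = Rational(-482216669, 11924516)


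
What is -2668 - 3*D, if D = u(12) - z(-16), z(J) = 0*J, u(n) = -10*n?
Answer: -2308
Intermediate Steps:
z(J) = 0
D = -120 (D = -10*12 - 1*0 = -120 + 0 = -120)
-2668 - 3*D = -2668 - 3*(-120) = -2668 + 360 = -2308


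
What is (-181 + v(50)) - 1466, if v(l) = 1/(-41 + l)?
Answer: -14822/9 ≈ -1646.9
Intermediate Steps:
(-181 + v(50)) - 1466 = (-181 + 1/(-41 + 50)) - 1466 = (-181 + 1/9) - 1466 = (-181 + ⅑) - 1466 = -1628/9 - 1466 = -14822/9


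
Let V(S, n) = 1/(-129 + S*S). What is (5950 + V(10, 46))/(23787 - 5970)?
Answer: 172549/516693 ≈ 0.33395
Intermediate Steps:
V(S, n) = 1/(-129 + S**2)
(5950 + V(10, 46))/(23787 - 5970) = (5950 + 1/(-129 + 10**2))/(23787 - 5970) = (5950 + 1/(-129 + 100))/17817 = (5950 + 1/(-29))*(1/17817) = (5950 - 1/29)*(1/17817) = (172549/29)*(1/17817) = 172549/516693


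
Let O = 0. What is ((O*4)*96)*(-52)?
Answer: 0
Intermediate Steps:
((O*4)*96)*(-52) = ((0*4)*96)*(-52) = (0*96)*(-52) = 0*(-52) = 0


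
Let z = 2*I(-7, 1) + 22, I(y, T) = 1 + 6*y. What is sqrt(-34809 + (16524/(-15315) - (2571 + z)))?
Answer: 2*I*sqrt(243156392835)/5105 ≈ 193.19*I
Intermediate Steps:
z = -60 (z = 2*(1 + 6*(-7)) + 22 = 2*(1 - 42) + 22 = 2*(-41) + 22 = -82 + 22 = -60)
sqrt(-34809 + (16524/(-15315) - (2571 + z))) = sqrt(-34809 + (16524/(-15315) - (2571 - 60))) = sqrt(-34809 + (16524*(-1/15315) - 1*2511)) = sqrt(-34809 + (-5508/5105 - 2511)) = sqrt(-34809 - 12824163/5105) = sqrt(-190524108/5105) = 2*I*sqrt(243156392835)/5105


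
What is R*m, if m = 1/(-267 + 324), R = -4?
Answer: -4/57 ≈ -0.070175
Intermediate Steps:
m = 1/57 ≈ 0.017544
R*m = -4*1/57 = -4/57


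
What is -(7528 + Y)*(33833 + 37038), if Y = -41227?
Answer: 2388281829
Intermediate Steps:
-(7528 + Y)*(33833 + 37038) = -(7528 - 41227)*(33833 + 37038) = -(-33699)*70871 = -1*(-2388281829) = 2388281829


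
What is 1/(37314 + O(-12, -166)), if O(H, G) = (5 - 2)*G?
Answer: 1/36816 ≈ 2.7162e-5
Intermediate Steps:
O(H, G) = 3*G
1/(37314 + O(-12, -166)) = 1/(37314 + 3*(-166)) = 1/(37314 - 498) = 1/36816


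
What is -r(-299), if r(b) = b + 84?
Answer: 215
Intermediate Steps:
r(b) = 84 + b
-r(-299) = -(84 - 299) = -1*(-215) = 215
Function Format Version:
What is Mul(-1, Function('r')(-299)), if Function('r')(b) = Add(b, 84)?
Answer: 215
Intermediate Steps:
Function('r')(b) = Add(84, b)
Mul(-1, Function('r')(-299)) = Mul(-1, Add(84, -299)) = Mul(-1, -215) = 215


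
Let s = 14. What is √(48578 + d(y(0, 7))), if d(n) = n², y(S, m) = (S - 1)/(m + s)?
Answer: √21422899/21 ≈ 220.40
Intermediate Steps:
y(S, m) = (-1 + S)/(14 + m) (y(S, m) = (S - 1)/(m + 14) = (-1 + S)/(14 + m))
√(48578 + d(y(0, 7))) = √(48578 + ((-1 + 0)/(14 + 7))²) = √(48578 + (-1/21)²) = √(48578 + 1/441) = √(21422899/441) = √21422899/21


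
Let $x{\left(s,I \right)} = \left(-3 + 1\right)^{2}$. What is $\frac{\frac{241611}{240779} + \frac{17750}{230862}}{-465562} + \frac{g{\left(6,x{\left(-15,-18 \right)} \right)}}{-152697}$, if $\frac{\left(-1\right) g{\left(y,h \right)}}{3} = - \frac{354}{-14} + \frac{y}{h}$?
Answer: $\frac{345066314366681191}{658609270674003218262} \approx 0.00052393$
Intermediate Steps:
$x{\left(s,I \right)} = 4$ ($x{\left(s,I \right)} = \left(-2\right)^{2} = 4$)
$g{\left(y,h \right)} = - \frac{531}{7} - \frac{3 y}{h}$ ($g{\left(y,h \right)} = - 3 \left(- \frac{354}{-14} + \frac{y}{h}\right) = - 3 \left(\left(-354\right) \left(- \frac{1}{14}\right) + \frac{y}{h}\right) = - 3 \left(\frac{177}{7} + \frac{y}{h}\right) = - \frac{531}{7} - \frac{3 y}{h}$)
$\frac{\frac{241611}{240779} + \frac{17750}{230862}}{-465562} + \frac{g{\left(6,x{\left(-15,-18 \right)} \right)}}{-152697} = \frac{\frac{241611}{240779} + \frac{17750}{230862}}{-465562} + \frac{- \frac{531}{7} - \frac{18}{4}}{-152697} = \left(241611 \cdot \frac{1}{240779} + 17750 \cdot \frac{1}{230862}\right) \left(- \frac{1}{465562}\right) + \left(- \frac{531}{7} - 18 \cdot \frac{1}{4}\right) \left(- \frac{1}{152697}\right) = \left(\frac{241611}{240779} + \frac{8875}{115431}\right) \left(- \frac{1}{465562}\right) + \left(- \frac{531}{7} - \frac{9}{2}\right) \left(- \frac{1}{152697}\right) = \frac{30026312966}{27793360749} \left(- \frac{1}{465562}\right) - - \frac{375}{712586} = - \frac{15013156483}{6469766308512969} + \frac{375}{712586} = \frac{345066314366681191}{658609270674003218262}$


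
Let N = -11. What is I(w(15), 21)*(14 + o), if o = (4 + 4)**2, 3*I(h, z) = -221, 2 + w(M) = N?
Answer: -5746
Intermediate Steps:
w(M) = -13 (w(M) = -2 - 11 = -13)
I(h, z) = -221/3 (I(h, z) = (1/3)*(-221) = -221/3)
o = 64 (o = 8**2 = 64)
I(w(15), 21)*(14 + o) = -221*(14 + 64)/3 = -221/3*78 = -5746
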